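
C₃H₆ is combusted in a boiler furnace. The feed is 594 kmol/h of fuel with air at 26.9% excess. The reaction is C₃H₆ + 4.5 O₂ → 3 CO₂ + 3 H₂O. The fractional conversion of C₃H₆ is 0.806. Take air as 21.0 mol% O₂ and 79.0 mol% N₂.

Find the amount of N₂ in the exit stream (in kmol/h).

12800 kmol/h

Stoichiometric O₂ = 4.5 × 594 = 2673 kmol/h; O₂ fed = 2673 × 1.269 = 3392 kmol/h.
N₂ fed = 3392 × 79/21 = 12760 kmol/h.
Fuel reacted = 0.806 × 594 → ξ = 478.8 kmol/h.
Outlet (n = n₀ + ν ξ):
  C₃H₆: 594 − 1(478.8) = 115.2
  O₂: 3392 − 4.5(478.8) = 1238
  N₂: 12760 (inert)
  CO₂: 0 + 3(478.8) = 1436
  H₂O: 0 + 3(478.8) = 1436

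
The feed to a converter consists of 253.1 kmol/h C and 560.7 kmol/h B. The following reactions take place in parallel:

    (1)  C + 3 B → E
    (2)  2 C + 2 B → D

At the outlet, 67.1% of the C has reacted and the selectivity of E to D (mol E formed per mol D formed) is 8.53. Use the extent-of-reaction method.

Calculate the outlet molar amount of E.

138 kmol/h

Conversion of C: C consumed = 0.671 × 253.1 = 169.8 kmol/h = 1ξ₁ + 2ξ₂.
Selectivity: 1ξ₁ / (1ξ₂) = 8.53 → ξ₁ = 8.53 ξ₂.
Substitute: (1·8.53 + 2) ξ₂ = 169.8 → ξ₂ = 16.13 kmol/h, ξ₁ = 137.6 kmol/h.
Outlet amounts (n = n₀ + Σ ν·ξ):
  C: 253.1 − 1(137.6) − 2(16.13) = 83.27
  B: 560.7 − 3(137.6) − 2(16.13) = 115.7
  E: 0 + 1(137.6) = 137.6
  D: 0 + 1(16.13) = 16.13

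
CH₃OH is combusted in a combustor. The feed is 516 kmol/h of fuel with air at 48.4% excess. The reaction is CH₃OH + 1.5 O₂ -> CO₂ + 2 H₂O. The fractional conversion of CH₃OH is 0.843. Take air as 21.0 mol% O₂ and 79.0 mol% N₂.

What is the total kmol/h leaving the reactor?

6200 kmol/h

Stoichiometric O₂ = 1.5 × 516 = 774 kmol/h; O₂ fed = 774 × 1.484 = 1149 kmol/h.
N₂ fed = 1149 × 79/21 = 4321 kmol/h.
Fuel reacted = 0.843 × 516 → ξ = 435 kmol/h.
Outlet (n = n₀ + ν ξ):
  CH₃OH: 516 − 1(435) = 81.01
  O₂: 1149 − 1.5(435) = 496.1
  N₂: 4321 (inert)
  CO₂: 0 + 1(435) = 435
  H₂O: 0 + 2(435) = 870
Total out = 81.01 + 496.1 + 4321 + 435 + 870 = 6203 kmol/h.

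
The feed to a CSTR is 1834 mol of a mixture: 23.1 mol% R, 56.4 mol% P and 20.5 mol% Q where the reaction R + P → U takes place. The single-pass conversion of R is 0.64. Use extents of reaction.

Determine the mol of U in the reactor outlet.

R reacted = 0.64 × 423.7 = 271.1 mol; ν_R = −1, so ξ = 271.1/1 = 271.1 mol.
Outlet amounts (n = n₀ + ν ξ):
  R: 423.7 − 1(271.1) = 152.5
  P: 1034 − 1(271.1) = 763.2
  U: 0 + 1(271.1) = 271.1
  Q: 376 (inert)

271 mol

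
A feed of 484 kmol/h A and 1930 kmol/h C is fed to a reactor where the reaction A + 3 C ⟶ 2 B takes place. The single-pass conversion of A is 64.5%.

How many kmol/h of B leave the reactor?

A reacted = 0.645 × 484 = 312.2 kmol/h; ν_A = −1, so ξ = 312.2/1 = 312.2 kmol/h.
Outlet amounts (n = n₀ + ν ξ):
  A: 484 − 1(312.2) = 171.8
  C: 1930 − 3(312.2) = 993.5
  B: 0 + 2(312.2) = 624.4

624 kmol/h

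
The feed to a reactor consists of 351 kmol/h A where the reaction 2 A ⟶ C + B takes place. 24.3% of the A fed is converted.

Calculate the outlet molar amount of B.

42.6 kmol/h

A reacted = 0.243 × 351 = 85.29 kmol/h; ν_A = −2, so ξ = 85.29/2 = 42.65 kmol/h.
Outlet amounts (n = n₀ + ν ξ):
  A: 351 − 2(42.65) = 265.7
  C: 0 + 1(42.65) = 42.65
  B: 0 + 1(42.65) = 42.65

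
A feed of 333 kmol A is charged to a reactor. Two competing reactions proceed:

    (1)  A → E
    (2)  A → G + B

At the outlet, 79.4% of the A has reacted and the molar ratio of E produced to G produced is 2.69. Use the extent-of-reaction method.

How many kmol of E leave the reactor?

193 kmol

Conversion of A: A consumed = 0.794 × 333 = 264.4 kmol = 1ξ₁ + 1ξ₂.
Selectivity: 1ξ₁ / (1ξ₂) = 2.69 → ξ₁ = 2.69 ξ₂.
Substitute: (1·2.69 + 1) ξ₂ = 264.4 → ξ₂ = 71.65 kmol, ξ₁ = 192.7 kmol.
Outlet amounts (n = n₀ + Σ ν·ξ):
  A: 333 − 1(192.7) − 1(71.65) = 68.6
  E: 0 + 1(192.7) = 192.7
  G: 0 + 1(71.65) = 71.65
  B: 0 + 1(71.65) = 71.65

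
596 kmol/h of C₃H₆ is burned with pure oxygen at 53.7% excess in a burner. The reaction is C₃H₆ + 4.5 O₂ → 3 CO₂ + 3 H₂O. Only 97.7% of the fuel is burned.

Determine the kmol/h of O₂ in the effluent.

Stoichiometric O₂ = 4.5 × 596 = 2682 kmol/h; O₂ fed = 2682 × 1.537 = 4122 kmol/h.
Fuel reacted = 0.977 × 596 → ξ = 582.3 kmol/h.
Outlet (n = n₀ + ν ξ):
  C₃H₆: 596 − 1(582.3) = 13.71
  O₂: 4122 − 4.5(582.3) = 1502
  CO₂: 0 + 3(582.3) = 1747
  H₂O: 0 + 3(582.3) = 1747

1500 kmol/h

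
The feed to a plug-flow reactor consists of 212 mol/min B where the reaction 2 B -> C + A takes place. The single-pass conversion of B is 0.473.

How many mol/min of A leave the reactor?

50.1 mol/min

B reacted = 0.473 × 212 = 100.3 mol/min; ν_B = −2, so ξ = 100.3/2 = 50.14 mol/min.
Outlet amounts (n = n₀ + ν ξ):
  B: 212 − 2(50.14) = 111.7
  C: 0 + 1(50.14) = 50.14
  A: 0 + 1(50.14) = 50.14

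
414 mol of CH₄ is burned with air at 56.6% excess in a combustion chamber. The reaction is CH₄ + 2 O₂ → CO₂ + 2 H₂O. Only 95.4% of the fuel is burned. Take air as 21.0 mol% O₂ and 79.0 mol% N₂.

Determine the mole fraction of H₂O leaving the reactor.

Stoichiometric O₂ = 2 × 414 = 828 mol; O₂ fed = 828 × 1.566 = 1297 mol.
N₂ fed = 1297 × 79/21 = 4878 mol.
Fuel reacted = 0.954 × 414 → ξ = 395 mol.
Outlet (n = n₀ + ν ξ):
  CH₄: 414 − 1(395) = 19.04
  O₂: 1297 − 2(395) = 506.7
  N₂: 4878 (inert)
  CO₂: 0 + 1(395) = 395
  H₂O: 0 + 2(395) = 789.9
Total out = 6589 mol; y_H₂O = 789.9 / 6589 = 0.1199.

0.12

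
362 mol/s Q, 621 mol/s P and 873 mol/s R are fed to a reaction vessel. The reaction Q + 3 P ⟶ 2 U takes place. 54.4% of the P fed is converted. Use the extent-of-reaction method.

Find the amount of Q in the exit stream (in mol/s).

249 mol/s

P reacted = 0.544 × 621 = 337.8 mol/s; ν_P = −3, so ξ = 337.8/3 = 112.6 mol/s.
Outlet amounts (n = n₀ + ν ξ):
  Q: 362 − 1(112.6) = 249.4
  P: 621 − 3(112.6) = 283.2
  U: 0 + 2(112.6) = 225.2
  R: 873 (inert)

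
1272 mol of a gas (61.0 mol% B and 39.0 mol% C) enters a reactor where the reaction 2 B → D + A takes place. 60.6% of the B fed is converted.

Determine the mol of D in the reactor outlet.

235 mol

B reacted = 0.606 × 775.9 = 470.2 mol; ν_B = −2, so ξ = 470.2/2 = 235.1 mol.
Outlet amounts (n = n₀ + ν ξ):
  B: 775.9 − 2(235.1) = 305.7
  D: 0 + 1(235.1) = 235.1
  A: 0 + 1(235.1) = 235.1
  C: 496.1 (inert)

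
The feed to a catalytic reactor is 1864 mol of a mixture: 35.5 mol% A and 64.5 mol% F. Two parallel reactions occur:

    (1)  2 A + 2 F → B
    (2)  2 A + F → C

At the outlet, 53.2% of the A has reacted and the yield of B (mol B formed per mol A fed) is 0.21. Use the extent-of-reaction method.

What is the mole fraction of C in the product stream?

Yield of B: 1ξ₁ / 661.7 = 0.21 → ξ₁ = 139 mol.
Conversion of A: 2ξ₁ + 2ξ₂ = 0.532 × 661.7 = 352 → ξ₂ = 37.06 mol.
Outlet amounts (n = n₀ + Σ ν·ξ):
  A: 661.7 − 2(139) − 2(37.06) = 309.7
  F: 1202 − 2(139) − 1(37.06) = 887.3
  B: 0 + 1(139) = 139
  C: 0 + 1(37.06) = 37.06
Total out = 1373 mol; y_C = 37.06 / 1373 = 0.02699.

0.027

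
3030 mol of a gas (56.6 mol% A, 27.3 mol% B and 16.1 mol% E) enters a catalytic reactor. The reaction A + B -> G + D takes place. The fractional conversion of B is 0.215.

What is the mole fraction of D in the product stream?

0.0587

B reacted = 0.215 × 827.2 = 177.8 mol; ν_B = −1, so ξ = 177.8/1 = 177.8 mol.
Outlet amounts (n = n₀ + ν ξ):
  A: 1715 − 1(177.8) = 1537
  B: 827.2 − 1(177.8) = 649.3
  G: 0 + 1(177.8) = 177.8
  D: 0 + 1(177.8) = 177.8
  E: 487.8 (inert)
Total out = 3030 mol; y_D = 177.8 / 3030 = 0.0587.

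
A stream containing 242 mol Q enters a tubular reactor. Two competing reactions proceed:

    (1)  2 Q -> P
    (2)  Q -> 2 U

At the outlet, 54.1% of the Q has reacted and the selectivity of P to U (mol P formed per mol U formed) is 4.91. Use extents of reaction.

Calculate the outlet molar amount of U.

12.7 mol

Conversion of Q: Q consumed = 0.541 × 242 = 130.9 mol = 2ξ₁ + 1ξ₂.
Selectivity: 1ξ₁ / (2ξ₂) = 4.91 → ξ₁ = 9.82 ξ₂.
Substitute: (2·9.82 + 1) ξ₂ = 130.9 → ξ₂ = 6.343 mol, ξ₁ = 62.29 mol.
Outlet amounts (n = n₀ + Σ ν·ξ):
  Q: 242 − 2(62.29) − 1(6.343) = 111.1
  P: 0 + 1(62.29) = 62.29
  U: 0 + 2(6.343) = 12.69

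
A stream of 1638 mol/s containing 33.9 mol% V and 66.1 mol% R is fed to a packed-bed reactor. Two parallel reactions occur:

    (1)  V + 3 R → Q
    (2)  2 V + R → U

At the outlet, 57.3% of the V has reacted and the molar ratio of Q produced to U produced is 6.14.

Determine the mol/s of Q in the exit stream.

240 mol/s

Conversion of V: V consumed = 0.573 × 555.3 = 318.2 mol/s = 1ξ₁ + 2ξ₂.
Selectivity: 1ξ₁ / (1ξ₂) = 6.14 → ξ₁ = 6.14 ξ₂.
Substitute: (1·6.14 + 2) ξ₂ = 318.2 → ξ₂ = 39.09 mol/s, ξ₁ = 240 mol/s.
Outlet amounts (n = n₀ + Σ ν·ξ):
  V: 555.3 − 1(240) − 2(39.09) = 237.1
  R: 1083 − 3(240) − 1(39.09) = 323.6
  Q: 0 + 1(240) = 240
  U: 0 + 1(39.09) = 39.09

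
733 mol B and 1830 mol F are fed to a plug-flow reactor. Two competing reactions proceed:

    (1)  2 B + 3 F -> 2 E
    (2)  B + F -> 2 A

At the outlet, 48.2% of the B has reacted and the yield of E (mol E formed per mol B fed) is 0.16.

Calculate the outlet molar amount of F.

Yield of E: 2ξ₁ / 733 = 0.16 → ξ₁ = 58.64 mol.
Conversion of B: 2ξ₁ + 1ξ₂ = 0.482 × 733 = 353.3 → ξ₂ = 236 mol.
Outlet amounts (n = n₀ + Σ ν·ξ):
  B: 733 − 2(58.64) − 1(236) = 379.7
  F: 1830 − 3(58.64) − 1(236) = 1418
  E: 0 + 2(58.64) = 117.3
  A: 0 + 2(236) = 472.1

1420 mol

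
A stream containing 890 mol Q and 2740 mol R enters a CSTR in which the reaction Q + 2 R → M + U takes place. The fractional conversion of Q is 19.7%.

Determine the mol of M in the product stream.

175 mol

Q reacted = 0.197 × 890 = 175.3 mol; ν_Q = −1, so ξ = 175.3/1 = 175.3 mol.
Outlet amounts (n = n₀ + ν ξ):
  Q: 890 − 1(175.3) = 714.7
  R: 2740 − 2(175.3) = 2389
  M: 0 + 1(175.3) = 175.3
  U: 0 + 1(175.3) = 175.3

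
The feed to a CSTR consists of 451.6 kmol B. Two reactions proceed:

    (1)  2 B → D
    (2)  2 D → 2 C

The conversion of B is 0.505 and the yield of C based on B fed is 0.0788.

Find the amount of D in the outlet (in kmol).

78.4 kmol

Conversion of B: B consumed = 2ξ₁ = 0.505 × 451.6 → ξ₁ = 114 kmol.
Yield of C: 2ξ₂ / 451.6 = 0.0788 → ξ₂ = 17.79 kmol.
Outlet amounts (n = n₀ + Σ ν·ξ):
  B: 451.6 − 2(114) = 223.5
  D: 0 + 1(114) − 2(17.79) = 78.44
  C: 0 + 2(17.79) = 35.59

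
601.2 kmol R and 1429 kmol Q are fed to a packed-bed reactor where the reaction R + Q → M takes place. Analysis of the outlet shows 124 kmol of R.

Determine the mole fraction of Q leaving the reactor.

0.613

For R: n = n₀ − 1ξ → 124 = 601.2 − 1ξ, giving ξ = 477.2 kmol.
Outlet amounts (n = n₀ + ν ξ):
  R: 601.2 − 1(477.2) = 124
  Q: 1429 − 1(477.2) = 951.8
  M: 0 + 1(477.2) = 477.2
Total out = 1553 kmol; y_Q = 951.8 / 1553 = 0.6129.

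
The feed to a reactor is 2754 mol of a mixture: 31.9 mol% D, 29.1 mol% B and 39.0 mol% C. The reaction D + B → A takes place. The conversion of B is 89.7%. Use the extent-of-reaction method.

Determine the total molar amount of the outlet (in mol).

B reacted = 0.897 × 801.4 = 718.9 mol; ν_B = −1, so ξ = 718.9/1 = 718.9 mol.
Outlet amounts (n = n₀ + ν ξ):
  D: 878.5 − 1(718.9) = 159.7
  B: 801.4 − 1(718.9) = 82.55
  A: 0 + 1(718.9) = 718.9
  C: 1074 (inert)
Total out = 159.7 + 82.55 + 718.9 + 1074 = 2035 mol.

2040 mol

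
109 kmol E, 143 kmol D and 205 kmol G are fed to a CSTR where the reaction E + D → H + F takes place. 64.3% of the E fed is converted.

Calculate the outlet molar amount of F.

E reacted = 0.643 × 109 = 70.09 kmol; ν_E = −1, so ξ = 70.09/1 = 70.09 kmol.
Outlet amounts (n = n₀ + ν ξ):
  E: 109 − 1(70.09) = 38.91
  D: 143 − 1(70.09) = 72.91
  H: 0 + 1(70.09) = 70.09
  F: 0 + 1(70.09) = 70.09
  G: 205 (inert)

70.1 kmol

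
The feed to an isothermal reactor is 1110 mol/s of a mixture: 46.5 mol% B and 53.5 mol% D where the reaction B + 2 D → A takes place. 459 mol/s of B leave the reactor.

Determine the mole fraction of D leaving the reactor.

0.482

For B: n = n₀ − 1ξ → 459 = 516.1 − 1ξ, giving ξ = 57.15 mol/s.
Outlet amounts (n = n₀ + ν ξ):
  B: 516.1 − 1(57.15) = 459
  D: 593.9 − 2(57.15) = 479.6
  A: 0 + 1(57.15) = 57.15
Total out = 995.7 mol/s; y_D = 479.6 / 995.7 = 0.4816.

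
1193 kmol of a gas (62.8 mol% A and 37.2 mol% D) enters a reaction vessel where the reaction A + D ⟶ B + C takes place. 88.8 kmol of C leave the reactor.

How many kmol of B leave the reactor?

88.8 kmol

For C: n = n₀ + 1ξ → 88.8 = 0 + 1ξ, giving ξ = 88.8 kmol.
Outlet amounts (n = n₀ + ν ξ):
  A: 749.2 − 1(88.8) = 660.4
  D: 443.8 − 1(88.8) = 355
  B: 0 + 1(88.8) = 88.8
  C: 0 + 1(88.8) = 88.8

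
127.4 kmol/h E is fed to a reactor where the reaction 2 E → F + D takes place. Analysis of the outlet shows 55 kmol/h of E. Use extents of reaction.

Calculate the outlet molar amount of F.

For E: n = n₀ − 2ξ → 55 = 127.4 − 2ξ, giving ξ = 36.2 kmol/h.
Outlet amounts (n = n₀ + ν ξ):
  E: 127.4 − 2(36.2) = 55
  F: 0 + 1(36.2) = 36.2
  D: 0 + 1(36.2) = 36.2

36.2 kmol/h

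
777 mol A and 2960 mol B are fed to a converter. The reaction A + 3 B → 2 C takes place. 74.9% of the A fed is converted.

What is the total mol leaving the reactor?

A reacted = 0.749 × 777 = 582 mol; ν_A = −1, so ξ = 582/1 = 582 mol.
Outlet amounts (n = n₀ + ν ξ):
  A: 777 − 1(582) = 195
  B: 2960 − 3(582) = 1214
  C: 0 + 2(582) = 1164
Total out = 195 + 1214 + 1164 = 2573 mol.

2570 mol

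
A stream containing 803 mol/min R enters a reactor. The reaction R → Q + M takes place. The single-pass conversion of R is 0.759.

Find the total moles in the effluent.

1410 mol/min

R reacted = 0.759 × 803 = 609.5 mol/min; ν_R = −1, so ξ = 609.5/1 = 609.5 mol/min.
Outlet amounts (n = n₀ + ν ξ):
  R: 803 − 1(609.5) = 193.5
  Q: 0 + 1(609.5) = 609.5
  M: 0 + 1(609.5) = 609.5
Total out = 193.5 + 609.5 + 609.5 = 1412 mol/min.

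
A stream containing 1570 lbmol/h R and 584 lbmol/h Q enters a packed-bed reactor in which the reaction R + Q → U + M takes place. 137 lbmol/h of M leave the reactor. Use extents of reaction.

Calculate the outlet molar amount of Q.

For M: n = n₀ + 1ξ → 137 = 0 + 1ξ, giving ξ = 137 lbmol/h.
Outlet amounts (n = n₀ + ν ξ):
  R: 1570 − 1(137) = 1433
  Q: 584 − 1(137) = 447
  U: 0 + 1(137) = 137
  M: 0 + 1(137) = 137

447 lbmol/h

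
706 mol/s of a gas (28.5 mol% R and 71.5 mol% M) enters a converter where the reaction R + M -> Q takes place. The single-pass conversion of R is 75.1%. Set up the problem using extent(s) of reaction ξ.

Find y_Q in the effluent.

0.272

R reacted = 0.751 × 201.2 = 151.1 mol/s; ν_R = −1, so ξ = 151.1/1 = 151.1 mol/s.
Outlet amounts (n = n₀ + ν ξ):
  R: 201.2 − 1(151.1) = 50.1
  M: 504.8 − 1(151.1) = 353.7
  Q: 0 + 1(151.1) = 151.1
Total out = 554.9 mol/s; y_Q = 151.1 / 554.9 = 0.2723.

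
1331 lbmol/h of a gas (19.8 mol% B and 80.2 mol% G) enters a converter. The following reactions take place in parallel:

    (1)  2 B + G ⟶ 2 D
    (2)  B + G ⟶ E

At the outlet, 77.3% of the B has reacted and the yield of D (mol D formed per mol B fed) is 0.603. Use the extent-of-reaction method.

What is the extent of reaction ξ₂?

ξ₂ = 44.8 lbmol/h

Yield of D: 2ξ₁ / 263.5 = 0.603 → ξ₁ = 79.46 lbmol/h.
Conversion of B: 2ξ₁ + 1ξ₂ = 0.773 × 263.5 = 203.7 → ξ₂ = 44.8 lbmol/h.
Outlet amounts (n = n₀ + Σ ν·ξ):
  B: 263.5 − 2(79.46) − 1(44.8) = 59.82
  G: 1067 − 1(79.46) − 1(44.8) = 943.2
  D: 0 + 2(79.46) = 158.9
  E: 0 + 1(44.8) = 44.8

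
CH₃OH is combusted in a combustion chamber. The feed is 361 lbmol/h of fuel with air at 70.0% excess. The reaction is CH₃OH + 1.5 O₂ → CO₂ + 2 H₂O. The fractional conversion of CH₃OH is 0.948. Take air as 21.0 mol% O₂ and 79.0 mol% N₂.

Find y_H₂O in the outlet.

Stoichiometric O₂ = 1.5 × 361 = 541.5 lbmol/h; O₂ fed = 541.5 × 1.700 = 920.5 lbmol/h.
N₂ fed = 920.5 × 79/21 = 3463 lbmol/h.
Fuel reacted = 0.948 × 361 → ξ = 342.2 lbmol/h.
Outlet (n = n₀ + ν ξ):
  CH₃OH: 361 − 1(342.2) = 18.77
  O₂: 920.5 − 1.5(342.2) = 407.2
  N₂: 3463 (inert)
  CO₂: 0 + 1(342.2) = 342.2
  H₂O: 0 + 2(342.2) = 684.5
Total out = 4916 lbmol/h; y_H₂O = 684.5 / 4916 = 0.1392.

0.139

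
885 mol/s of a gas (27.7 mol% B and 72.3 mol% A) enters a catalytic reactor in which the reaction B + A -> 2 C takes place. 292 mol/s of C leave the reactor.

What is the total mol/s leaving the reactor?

For C: n = n₀ + 2ξ → 292 = 0 + 2ξ, giving ξ = 146 mol/s.
Outlet amounts (n = n₀ + ν ξ):
  B: 245.1 − 1(146) = 99.15
  A: 639.9 − 1(146) = 493.9
  C: 0 + 2(146) = 292
Total out = 99.15 + 493.9 + 292 = 885 mol/s.

885 mol/s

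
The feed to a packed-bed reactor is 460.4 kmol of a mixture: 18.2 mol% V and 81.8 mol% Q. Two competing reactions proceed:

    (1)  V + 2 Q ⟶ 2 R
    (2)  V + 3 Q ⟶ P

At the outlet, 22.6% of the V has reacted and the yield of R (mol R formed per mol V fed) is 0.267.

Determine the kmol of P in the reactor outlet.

Yield of R: 2ξ₁ / 83.79 = 0.267 → ξ₁ = 11.19 kmol.
Conversion of V: 1ξ₁ + 1ξ₂ = 0.226 × 83.79 = 18.94 → ξ₂ = 7.751 kmol.
Outlet amounts (n = n₀ + Σ ν·ξ):
  V: 83.79 − 1(11.19) − 1(7.751) = 64.86
  Q: 376.6 − 2(11.19) − 3(7.751) = 331
  R: 0 + 2(11.19) = 22.37
  P: 0 + 1(7.751) = 7.751

7.75 kmol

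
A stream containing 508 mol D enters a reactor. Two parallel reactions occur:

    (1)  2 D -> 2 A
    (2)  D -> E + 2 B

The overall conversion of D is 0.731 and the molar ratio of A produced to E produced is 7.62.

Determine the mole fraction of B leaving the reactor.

0.145

Conversion of D: D consumed = 0.731 × 508 = 371.3 mol = 2ξ₁ + 1ξ₂.
Selectivity: 2ξ₁ / (1ξ₂) = 7.62 → ξ₁ = 3.81 ξ₂.
Substitute: (2·3.81 + 1) ξ₂ = 371.3 → ξ₂ = 43.08 mol, ξ₁ = 164.1 mol.
Outlet amounts (n = n₀ + Σ ν·ξ):
  D: 508 − 2(164.1) − 1(43.08) = 136.7
  A: 0 + 2(164.1) = 328.3
  E: 0 + 1(43.08) = 43.08
  B: 0 + 2(43.08) = 86.16
Total out = 594.2 mol; y_B = 86.16 / 594.2 = 0.145.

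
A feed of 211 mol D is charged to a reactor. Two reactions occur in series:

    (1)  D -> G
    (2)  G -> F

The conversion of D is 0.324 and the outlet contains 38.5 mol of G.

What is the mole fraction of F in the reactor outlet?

Conversion of D: D consumed = 1ξ₁ = 0.324 × 211 → ξ₁ = 68.36 mol.
G balance: n_G = 0 + 1ξ₁ − 1ξ₂ = 38.5 → ξ₂ = (1·68.36 − 38.5)/1 = 29.86 mol.
Outlet amounts (n = n₀ + Σ ν·ξ):
  D: 211 − 1(68.36) = 142.6
  G: 0 + 1(68.36) − 1(29.86) = 38.5
  F: 0 + 1(29.86) = 29.86
Total out = 211 mol; y_F = 29.86 / 211 = 0.1415.

0.142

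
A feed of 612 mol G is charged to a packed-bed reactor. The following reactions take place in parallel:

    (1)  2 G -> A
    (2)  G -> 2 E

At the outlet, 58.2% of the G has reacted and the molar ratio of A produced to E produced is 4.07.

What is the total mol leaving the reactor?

465 mol

Conversion of G: G consumed = 0.582 × 612 = 356.2 mol = 2ξ₁ + 1ξ₂.
Selectivity: 1ξ₁ / (2ξ₂) = 4.07 → ξ₁ = 8.14 ξ₂.
Substitute: (2·8.14 + 1) ξ₂ = 356.2 → ξ₂ = 20.61 mol, ξ₁ = 167.8 mol.
Outlet amounts (n = n₀ + Σ ν·ξ):
  G: 612 − 2(167.8) − 1(20.61) = 255.8
  A: 0 + 1(167.8) = 167.8
  E: 0 + 2(20.61) = 41.22
Total out = 255.8 + 167.8 + 41.22 = 464.8 mol.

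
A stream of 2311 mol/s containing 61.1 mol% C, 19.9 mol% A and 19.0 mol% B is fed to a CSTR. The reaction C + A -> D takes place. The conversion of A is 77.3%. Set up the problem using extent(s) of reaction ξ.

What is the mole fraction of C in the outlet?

0.54

A reacted = 0.773 × 459.9 = 355.5 mol/s; ν_A = −1, so ξ = 355.5/1 = 355.5 mol/s.
Outlet amounts (n = n₀ + ν ξ):
  C: 1412 − 1(355.5) = 1057
  A: 459.9 − 1(355.5) = 104.4
  D: 0 + 1(355.5) = 355.5
  B: 439.1 (inert)
Total out = 1956 mol/s; y_C = 1057 / 1956 = 0.5403.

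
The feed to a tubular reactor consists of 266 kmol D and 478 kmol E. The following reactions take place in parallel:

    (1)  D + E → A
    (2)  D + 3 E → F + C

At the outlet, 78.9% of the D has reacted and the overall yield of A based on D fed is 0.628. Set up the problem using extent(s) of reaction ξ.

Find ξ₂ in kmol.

ξ₂ = 42.8 kmol

Yield of A: 1ξ₁ / 266 = 0.628 → ξ₁ = 167 kmol.
Conversion of D: 1ξ₁ + 1ξ₂ = 0.789 × 266 = 209.9 → ξ₂ = 42.83 kmol.
Outlet amounts (n = n₀ + Σ ν·ξ):
  D: 266 − 1(167) − 1(42.83) = 56.13
  E: 478 − 1(167) − 3(42.83) = 182.5
  A: 0 + 1(167) = 167
  F: 0 + 1(42.83) = 42.83
  C: 0 + 1(42.83) = 42.83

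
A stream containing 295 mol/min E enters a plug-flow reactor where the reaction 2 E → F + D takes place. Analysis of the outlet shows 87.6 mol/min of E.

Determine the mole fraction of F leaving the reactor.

0.352

For E: n = n₀ − 2ξ → 87.6 = 295 − 2ξ, giving ξ = 103.7 mol/min.
Outlet amounts (n = n₀ + ν ξ):
  E: 295 − 2(103.7) = 87.6
  F: 0 + 1(103.7) = 103.7
  D: 0 + 1(103.7) = 103.7
Total out = 295 mol/min; y_F = 103.7 / 295 = 0.3515.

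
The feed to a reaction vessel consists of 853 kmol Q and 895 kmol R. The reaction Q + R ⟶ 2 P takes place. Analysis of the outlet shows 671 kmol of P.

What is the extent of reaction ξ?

ξ = 336 kmol

For P: n = n₀ + 2ξ → 671 = 0 + 2ξ, giving ξ = 335.5 kmol.
Outlet amounts (n = n₀ + ν ξ):
  Q: 853 − 1(335.5) = 517.5
  R: 895 − 1(335.5) = 559.5
  P: 0 + 2(335.5) = 671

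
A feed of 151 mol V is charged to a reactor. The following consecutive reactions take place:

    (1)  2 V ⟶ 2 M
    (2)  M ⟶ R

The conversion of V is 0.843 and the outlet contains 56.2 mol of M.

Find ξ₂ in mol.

Conversion of V: V consumed = 2ξ₁ = 0.843 × 151 → ξ₁ = 63.65 mol.
M balance: n_M = 0 + 2ξ₁ − 1ξ₂ = 56.2 → ξ₂ = (2·63.65 − 56.2)/1 = 71.09 mol.
Outlet amounts (n = n₀ + Σ ν·ξ):
  V: 151 − 2(63.65) = 23.71
  M: 0 + 2(63.65) − 1(71.09) = 56.2
  R: 0 + 1(71.09) = 71.09

ξ₂ = 71.1 mol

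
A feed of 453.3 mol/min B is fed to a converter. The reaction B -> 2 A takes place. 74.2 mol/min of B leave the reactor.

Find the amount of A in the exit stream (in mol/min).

758 mol/min

For B: n = n₀ − 1ξ → 74.2 = 453.3 − 1ξ, giving ξ = 379.1 mol/min.
Outlet amounts (n = n₀ + ν ξ):
  B: 453.3 − 1(379.1) = 74.2
  A: 0 + 2(379.1) = 758.2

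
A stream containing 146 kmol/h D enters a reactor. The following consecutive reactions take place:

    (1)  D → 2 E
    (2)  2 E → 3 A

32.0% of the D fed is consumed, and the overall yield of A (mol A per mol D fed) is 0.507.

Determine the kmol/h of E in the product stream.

Conversion of D: D consumed = 1ξ₁ = 0.32 × 146 → ξ₁ = 46.72 kmol/h.
Yield of A: 3ξ₂ / 146 = 0.507 → ξ₂ = 24.67 kmol/h.
Outlet amounts (n = n₀ + Σ ν·ξ):
  D: 146 − 1(46.72) = 99.28
  E: 0 + 2(46.72) − 2(24.67) = 44.09
  A: 0 + 3(24.67) = 74.02

44.1 kmol/h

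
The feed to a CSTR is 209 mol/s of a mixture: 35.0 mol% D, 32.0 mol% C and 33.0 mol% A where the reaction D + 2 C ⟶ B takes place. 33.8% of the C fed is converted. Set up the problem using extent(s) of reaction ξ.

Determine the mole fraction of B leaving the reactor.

0.0606

C reacted = 0.338 × 66.88 = 22.61 mol/s; ν_C = −2, so ξ = 22.61/2 = 11.3 mol/s.
Outlet amounts (n = n₀ + ν ξ):
  D: 73.15 − 1(11.3) = 61.85
  C: 66.88 − 2(11.3) = 44.27
  B: 0 + 1(11.3) = 11.3
  A: 68.97 (inert)
Total out = 186.4 mol/s; y_B = 11.3 / 186.4 = 0.06064.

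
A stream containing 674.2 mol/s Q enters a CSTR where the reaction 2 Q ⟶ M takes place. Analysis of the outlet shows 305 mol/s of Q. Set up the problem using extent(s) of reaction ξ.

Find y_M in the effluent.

0.377

For Q: n = n₀ − 2ξ → 305 = 674.2 − 2ξ, giving ξ = 184.6 mol/s.
Outlet amounts (n = n₀ + ν ξ):
  Q: 674.2 − 2(184.6) = 305
  M: 0 + 1(184.6) = 184.6
Total out = 489.6 mol/s; y_M = 184.6 / 489.6 = 0.377.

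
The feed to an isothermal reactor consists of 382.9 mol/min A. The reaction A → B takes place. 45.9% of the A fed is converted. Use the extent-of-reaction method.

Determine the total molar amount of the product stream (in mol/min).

383 mol/min

A reacted = 0.459 × 382.9 = 175.8 mol/min; ν_A = −1, so ξ = 175.8/1 = 175.8 mol/min.
Outlet amounts (n = n₀ + ν ξ):
  A: 382.9 − 1(175.8) = 207.1
  B: 0 + 1(175.8) = 175.8
Total out = 207.1 + 175.8 = 382.9 mol/min.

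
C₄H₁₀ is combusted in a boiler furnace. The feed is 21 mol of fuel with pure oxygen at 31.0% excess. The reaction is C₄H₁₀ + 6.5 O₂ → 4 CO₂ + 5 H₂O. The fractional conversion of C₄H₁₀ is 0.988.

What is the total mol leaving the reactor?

231 mol

Stoichiometric O₂ = 6.5 × 21 = 136.5 mol; O₂ fed = 136.5 × 1.310 = 178.8 mol.
Fuel reacted = 0.988 × 21 → ξ = 20.75 mol.
Outlet (n = n₀ + ν ξ):
  C₄H₁₀: 21 − 1(20.75) = 0.252
  O₂: 178.8 − 6.5(20.75) = 43.95
  CO₂: 0 + 4(20.75) = 82.99
  H₂O: 0 + 5(20.75) = 103.7
Total out = 0.252 + 43.95 + 82.99 + 103.7 = 230.9 mol.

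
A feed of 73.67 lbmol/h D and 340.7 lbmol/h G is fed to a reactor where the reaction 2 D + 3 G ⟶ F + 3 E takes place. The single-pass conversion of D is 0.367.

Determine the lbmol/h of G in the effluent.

D reacted = 0.367 × 73.67 = 27.04 lbmol/h; ν_D = −2, so ξ = 27.04/2 = 13.52 lbmol/h.
Outlet amounts (n = n₀ + ν ξ):
  D: 73.67 − 2(13.52) = 46.63
  G: 340.7 − 3(13.52) = 300.1
  F: 0 + 1(13.52) = 13.52
  E: 0 + 3(13.52) = 40.56

300 lbmol/h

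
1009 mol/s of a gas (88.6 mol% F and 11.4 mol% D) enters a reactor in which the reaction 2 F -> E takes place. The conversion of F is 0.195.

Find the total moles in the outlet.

922 mol/s

F reacted = 0.195 × 894 = 174.3 mol/s; ν_F = −2, so ξ = 174.3/2 = 87.16 mol/s.
Outlet amounts (n = n₀ + ν ξ):
  F: 894 − 2(87.16) = 719.6
  E: 0 + 1(87.16) = 87.16
  D: 115 (inert)
Total out = 719.6 + 87.16 + 115 = 921.8 mol/s.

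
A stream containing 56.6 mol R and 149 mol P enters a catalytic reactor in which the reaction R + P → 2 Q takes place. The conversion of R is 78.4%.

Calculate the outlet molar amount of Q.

R reacted = 0.784 × 56.6 = 44.37 mol; ν_R = −1, so ξ = 44.37/1 = 44.37 mol.
Outlet amounts (n = n₀ + ν ξ):
  R: 56.6 − 1(44.37) = 12.23
  P: 149 − 1(44.37) = 104.6
  Q: 0 + 2(44.37) = 88.75

88.7 mol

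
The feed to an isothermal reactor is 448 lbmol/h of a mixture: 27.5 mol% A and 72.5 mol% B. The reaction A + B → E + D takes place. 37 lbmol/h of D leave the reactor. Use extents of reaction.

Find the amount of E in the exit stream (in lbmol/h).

37 lbmol/h

For D: n = n₀ + 1ξ → 37 = 0 + 1ξ, giving ξ = 37 lbmol/h.
Outlet amounts (n = n₀ + ν ξ):
  A: 123.2 − 1(37) = 86.2
  B: 324.8 − 1(37) = 287.8
  E: 0 + 1(37) = 37
  D: 0 + 1(37) = 37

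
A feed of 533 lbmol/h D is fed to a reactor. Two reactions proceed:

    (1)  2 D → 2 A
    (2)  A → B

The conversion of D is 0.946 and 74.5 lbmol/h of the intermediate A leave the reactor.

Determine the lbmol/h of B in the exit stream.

Conversion of D: D consumed = 2ξ₁ = 0.946 × 533 → ξ₁ = 252.1 lbmol/h.
A balance: n_A = 0 + 2ξ₁ − 1ξ₂ = 74.5 → ξ₂ = (2·252.1 − 74.5)/1 = 429.7 lbmol/h.
Outlet amounts (n = n₀ + Σ ν·ξ):
  D: 533 − 2(252.1) = 28.78
  A: 0 + 2(252.1) − 1(429.7) = 74.5
  B: 0 + 1(429.7) = 429.7

430 lbmol/h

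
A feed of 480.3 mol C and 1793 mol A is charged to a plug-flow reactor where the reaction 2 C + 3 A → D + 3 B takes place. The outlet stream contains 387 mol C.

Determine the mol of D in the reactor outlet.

46.7 mol

For C: n = n₀ − 2ξ → 387 = 480.3 − 2ξ, giving ξ = 46.65 mol.
Outlet amounts (n = n₀ + ν ξ):
  C: 480.3 − 2(46.65) = 387
  A: 1793 − 3(46.65) = 1653
  D: 0 + 1(46.65) = 46.65
  B: 0 + 3(46.65) = 140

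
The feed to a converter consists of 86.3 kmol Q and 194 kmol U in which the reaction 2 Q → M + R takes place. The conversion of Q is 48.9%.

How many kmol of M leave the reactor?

Q reacted = 0.489 × 86.3 = 42.2 kmol; ν_Q = −2, so ξ = 42.2/2 = 21.1 kmol.
Outlet amounts (n = n₀ + ν ξ):
  Q: 86.3 − 2(21.1) = 44.1
  M: 0 + 1(21.1) = 21.1
  R: 0 + 1(21.1) = 21.1
  U: 194 (inert)

21.1 kmol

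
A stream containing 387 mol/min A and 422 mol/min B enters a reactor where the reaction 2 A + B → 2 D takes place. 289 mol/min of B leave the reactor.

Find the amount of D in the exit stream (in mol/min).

For B: n = n₀ − 1ξ → 289 = 422 − 1ξ, giving ξ = 133 mol/min.
Outlet amounts (n = n₀ + ν ξ):
  A: 387 − 2(133) = 121
  B: 422 − 1(133) = 289
  D: 0 + 2(133) = 266

266 mol/min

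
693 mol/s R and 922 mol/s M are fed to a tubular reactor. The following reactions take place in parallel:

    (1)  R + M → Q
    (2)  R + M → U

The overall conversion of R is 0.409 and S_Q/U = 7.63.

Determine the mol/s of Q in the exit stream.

Conversion of R: R consumed = 0.409 × 693 = 283.4 mol/s = 1ξ₁ + 1ξ₂.
Selectivity: 1ξ₁ / (1ξ₂) = 7.63 → ξ₁ = 7.63 ξ₂.
Substitute: (1·7.63 + 1) ξ₂ = 283.4 → ξ₂ = 32.84 mol/s, ξ₁ = 250.6 mol/s.
Outlet amounts (n = n₀ + Σ ν·ξ):
  R: 693 − 1(250.6) − 1(32.84) = 409.6
  M: 922 − 1(250.6) − 1(32.84) = 638.6
  Q: 0 + 1(250.6) = 250.6
  U: 0 + 1(32.84) = 32.84

251 mol/s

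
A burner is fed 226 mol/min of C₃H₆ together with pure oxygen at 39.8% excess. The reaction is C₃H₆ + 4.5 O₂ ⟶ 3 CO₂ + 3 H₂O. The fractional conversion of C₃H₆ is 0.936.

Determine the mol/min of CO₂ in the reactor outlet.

Stoichiometric O₂ = 4.5 × 226 = 1017 mol/min; O₂ fed = 1017 × 1.398 = 1422 mol/min.
Fuel reacted = 0.936 × 226 → ξ = 211.5 mol/min.
Outlet (n = n₀ + ν ξ):
  C₃H₆: 226 − 1(211.5) = 14.46
  O₂: 1422 − 4.5(211.5) = 469.9
  CO₂: 0 + 3(211.5) = 634.6
  H₂O: 0 + 3(211.5) = 634.6

635 mol/min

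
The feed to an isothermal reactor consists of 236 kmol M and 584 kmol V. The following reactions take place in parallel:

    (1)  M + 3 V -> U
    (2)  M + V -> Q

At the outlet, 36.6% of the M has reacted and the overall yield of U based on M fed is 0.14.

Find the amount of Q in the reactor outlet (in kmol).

53.3 kmol

Yield of U: 1ξ₁ / 236 = 0.14 → ξ₁ = 33.04 kmol.
Conversion of M: 1ξ₁ + 1ξ₂ = 0.366 × 236 = 86.38 → ξ₂ = 53.34 kmol.
Outlet amounts (n = n₀ + Σ ν·ξ):
  M: 236 − 1(33.04) − 1(53.34) = 149.6
  V: 584 − 3(33.04) − 1(53.34) = 431.5
  U: 0 + 1(33.04) = 33.04
  Q: 0 + 1(53.34) = 53.34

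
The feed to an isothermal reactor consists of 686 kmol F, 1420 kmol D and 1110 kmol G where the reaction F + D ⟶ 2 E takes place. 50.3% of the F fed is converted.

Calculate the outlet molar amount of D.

1070 kmol

F reacted = 0.503 × 686 = 345.1 kmol; ν_F = −1, so ξ = 345.1/1 = 345.1 kmol.
Outlet amounts (n = n₀ + ν ξ):
  F: 686 − 1(345.1) = 340.9
  D: 1420 − 1(345.1) = 1075
  E: 0 + 2(345.1) = 690.1
  G: 1110 (inert)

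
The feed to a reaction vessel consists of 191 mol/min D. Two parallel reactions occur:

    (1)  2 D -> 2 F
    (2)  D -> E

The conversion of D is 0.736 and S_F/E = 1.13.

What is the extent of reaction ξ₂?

Conversion of D: D consumed = 0.736 × 191 = 140.6 mol/min = 2ξ₁ + 1ξ₂.
Selectivity: 2ξ₁ / (1ξ₂) = 1.13 → ξ₁ = 0.565 ξ₂.
Substitute: (2·0.565 + 1) ξ₂ = 140.6 → ξ₂ = 66 mol/min, ξ₁ = 37.29 mol/min.
Outlet amounts (n = n₀ + Σ ν·ξ):
  D: 191 − 2(37.29) − 1(66) = 50.42
  F: 0 + 2(37.29) = 74.58
  E: 0 + 1(66) = 66

ξ₂ = 66 mol/min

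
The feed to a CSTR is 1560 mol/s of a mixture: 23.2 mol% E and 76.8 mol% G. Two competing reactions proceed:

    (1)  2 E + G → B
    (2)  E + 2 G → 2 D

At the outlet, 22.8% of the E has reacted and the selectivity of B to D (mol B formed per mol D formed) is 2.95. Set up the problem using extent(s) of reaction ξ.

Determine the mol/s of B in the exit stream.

Conversion of E: E consumed = 0.228 × 361.9 = 82.52 mol/s = 2ξ₁ + 1ξ₂.
Selectivity: 1ξ₁ / (2ξ₂) = 2.95 → ξ₁ = 5.9 ξ₂.
Substitute: (2·5.9 + 1) ξ₂ = 82.52 → ξ₂ = 6.447 mol/s, ξ₁ = 38.04 mol/s.
Outlet amounts (n = n₀ + Σ ν·ξ):
  E: 361.9 − 2(38.04) − 1(6.447) = 279.4
  G: 1198 − 1(38.04) − 2(6.447) = 1147
  B: 0 + 1(38.04) = 38.04
  D: 0 + 2(6.447) = 12.89

38 mol/s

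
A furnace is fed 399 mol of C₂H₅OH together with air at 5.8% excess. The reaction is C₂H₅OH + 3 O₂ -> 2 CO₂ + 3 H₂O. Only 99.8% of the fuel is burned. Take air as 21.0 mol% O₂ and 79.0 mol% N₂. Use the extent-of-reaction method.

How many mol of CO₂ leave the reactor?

796 mol

Stoichiometric O₂ = 3 × 399 = 1197 mol; O₂ fed = 1197 × 1.058 = 1266 mol.
N₂ fed = 1266 × 79/21 = 4764 mol.
Fuel reacted = 0.998 × 399 → ξ = 398.2 mol.
Outlet (n = n₀ + ν ξ):
  C₂H₅OH: 399 − 1(398.2) = 0.798
  O₂: 1266 − 3(398.2) = 71.82
  N₂: 4764 (inert)
  CO₂: 0 + 2(398.2) = 796.4
  H₂O: 0 + 3(398.2) = 1195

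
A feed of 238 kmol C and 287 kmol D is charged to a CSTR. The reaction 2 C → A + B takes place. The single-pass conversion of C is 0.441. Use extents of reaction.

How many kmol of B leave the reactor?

C reacted = 0.441 × 238 = 105 kmol; ν_C = −2, so ξ = 105/2 = 52.48 kmol.
Outlet amounts (n = n₀ + ν ξ):
  C: 238 − 2(52.48) = 133
  A: 0 + 1(52.48) = 52.48
  B: 0 + 1(52.48) = 52.48
  D: 287 (inert)

52.5 kmol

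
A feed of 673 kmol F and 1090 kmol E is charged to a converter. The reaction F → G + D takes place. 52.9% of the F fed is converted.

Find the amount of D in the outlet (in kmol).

F reacted = 0.529 × 673 = 356 kmol; ν_F = −1, so ξ = 356/1 = 356 kmol.
Outlet amounts (n = n₀ + ν ξ):
  F: 673 − 1(356) = 317
  G: 0 + 1(356) = 356
  D: 0 + 1(356) = 356
  E: 1090 (inert)

356 kmol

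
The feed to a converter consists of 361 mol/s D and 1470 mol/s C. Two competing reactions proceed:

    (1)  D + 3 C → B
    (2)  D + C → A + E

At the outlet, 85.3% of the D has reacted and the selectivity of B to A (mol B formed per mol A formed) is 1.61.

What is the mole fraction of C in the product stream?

Conversion of D: D consumed = 0.853 × 361 = 307.9 mol/s = 1ξ₁ + 1ξ₂.
Selectivity: 1ξ₁ / (1ξ₂) = 1.61 → ξ₁ = 1.61 ξ₂.
Substitute: (1·1.61 + 1) ξ₂ = 307.9 → ξ₂ = 118 mol/s, ξ₁ = 190 mol/s.
Outlet amounts (n = n₀ + Σ ν·ξ):
  D: 361 − 1(190) − 1(118) = 53.07
  C: 1470 − 3(190) − 1(118) = 782.2
  B: 0 + 1(190) = 190
  A: 0 + 1(118) = 118
  E: 0 + 1(118) = 118
Total out = 1261 mol/s; y_C = 782.2 / 1261 = 0.6202.

0.62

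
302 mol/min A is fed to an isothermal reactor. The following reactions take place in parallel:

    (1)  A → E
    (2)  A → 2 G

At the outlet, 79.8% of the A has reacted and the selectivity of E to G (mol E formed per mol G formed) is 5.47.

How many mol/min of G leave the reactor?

40.4 mol/min

Conversion of A: A consumed = 0.798 × 302 = 241 mol/min = 1ξ₁ + 1ξ₂.
Selectivity: 1ξ₁ / (2ξ₂) = 5.47 → ξ₁ = 10.94 ξ₂.
Substitute: (1·10.94 + 1) ξ₂ = 241 → ξ₂ = 20.18 mol/min, ξ₁ = 220.8 mol/min.
Outlet amounts (n = n₀ + Σ ν·ξ):
  A: 302 − 1(220.8) − 1(20.18) = 61
  E: 0 + 1(220.8) = 220.8
  G: 0 + 2(20.18) = 40.37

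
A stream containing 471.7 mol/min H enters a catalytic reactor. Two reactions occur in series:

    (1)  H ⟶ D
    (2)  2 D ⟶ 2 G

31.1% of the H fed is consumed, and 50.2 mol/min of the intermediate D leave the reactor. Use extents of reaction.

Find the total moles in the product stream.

Conversion of H: H consumed = 1ξ₁ = 0.311 × 471.7 → ξ₁ = 146.7 mol/min.
D balance: n_D = 0 + 1ξ₁ − 2ξ₂ = 50.2 → ξ₂ = (1·146.7 − 50.2)/2 = 48.25 mol/min.
Outlet amounts (n = n₀ + Σ ν·ξ):
  H: 471.7 − 1(146.7) = 325
  D: 0 + 1(146.7) − 2(48.25) = 50.2
  G: 0 + 2(48.25) = 96.5
Total out = 325 + 50.2 + 96.5 = 471.7 mol/min.

472 mol/min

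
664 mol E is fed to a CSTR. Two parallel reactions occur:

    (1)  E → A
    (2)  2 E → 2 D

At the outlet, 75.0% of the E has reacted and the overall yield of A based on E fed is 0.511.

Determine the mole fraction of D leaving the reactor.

0.239

Yield of A: 1ξ₁ / 664 = 0.511 → ξ₁ = 339.3 mol.
Conversion of E: 1ξ₁ + 2ξ₂ = 0.75 × 664 = 498 → ξ₂ = 79.35 mol.
Outlet amounts (n = n₀ + Σ ν·ξ):
  E: 664 − 1(339.3) − 2(79.35) = 166
  A: 0 + 1(339.3) = 339.3
  D: 0 + 2(79.35) = 158.7
Total out = 664 mol; y_D = 158.7 / 664 = 0.239.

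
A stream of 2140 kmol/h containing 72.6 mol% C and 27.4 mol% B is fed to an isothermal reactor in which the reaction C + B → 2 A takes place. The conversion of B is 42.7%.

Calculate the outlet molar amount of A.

B reacted = 0.427 × 586.4 = 250.4 kmol/h; ν_B = −1, so ξ = 250.4/1 = 250.4 kmol/h.
Outlet amounts (n = n₀ + ν ξ):
  C: 1554 − 1(250.4) = 1303
  B: 586.4 − 1(250.4) = 336
  A: 0 + 2(250.4) = 500.8

501 kmol/h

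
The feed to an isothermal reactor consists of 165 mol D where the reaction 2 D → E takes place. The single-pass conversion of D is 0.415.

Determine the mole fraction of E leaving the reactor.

D reacted = 0.415 × 165 = 68.47 mol; ν_D = −2, so ξ = 68.47/2 = 34.24 mol.
Outlet amounts (n = n₀ + ν ξ):
  D: 165 − 2(34.24) = 96.53
  E: 0 + 1(34.24) = 34.24
Total out = 130.8 mol; y_E = 34.24 / 130.8 = 0.2618.

0.262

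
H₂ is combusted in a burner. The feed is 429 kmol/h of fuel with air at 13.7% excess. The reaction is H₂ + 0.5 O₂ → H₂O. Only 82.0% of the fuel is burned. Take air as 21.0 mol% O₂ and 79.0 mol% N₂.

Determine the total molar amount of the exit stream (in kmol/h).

Stoichiometric O₂ = 0.5 × 429 = 214.5 kmol/h; O₂ fed = 214.5 × 1.137 = 243.9 kmol/h.
N₂ fed = 243.9 × 79/21 = 917.5 kmol/h.
Fuel reacted = 0.82 × 429 → ξ = 351.8 kmol/h.
Outlet (n = n₀ + ν ξ):
  H₂: 429 − 1(351.8) = 77.22
  O₂: 243.9 − 0.5(351.8) = 68
  N₂: 917.5 (inert)
  H₂O: 0 + 1(351.8) = 351.8
Total out = 77.22 + 68 + 917.5 + 351.8 = 1414 kmol/h.

1410 kmol/h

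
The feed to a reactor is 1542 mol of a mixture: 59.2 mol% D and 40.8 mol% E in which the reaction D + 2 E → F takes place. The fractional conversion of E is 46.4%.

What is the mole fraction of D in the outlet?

0.613

E reacted = 0.464 × 629.1 = 291.9 mol; ν_E = −2, so ξ = 291.9/2 = 146 mol.
Outlet amounts (n = n₀ + ν ξ):
  D: 912.9 − 1(146) = 766.9
  E: 629.1 − 2(146) = 337.2
  F: 0 + 1(146) = 146
Total out = 1250 mol; y_D = 766.9 / 1250 = 0.6135.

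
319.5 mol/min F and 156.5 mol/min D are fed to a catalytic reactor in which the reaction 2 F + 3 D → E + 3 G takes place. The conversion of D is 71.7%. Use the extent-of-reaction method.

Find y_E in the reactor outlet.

D reacted = 0.717 × 156.5 = 112.2 mol/min; ν_D = −3, so ξ = 112.2/3 = 37.4 mol/min.
Outlet amounts (n = n₀ + ν ξ):
  F: 319.5 − 2(37.4) = 244.7
  D: 156.5 − 3(37.4) = 44.29
  E: 0 + 1(37.4) = 37.4
  G: 0 + 3(37.4) = 112.2
Total out = 438.6 mol/min; y_E = 37.4 / 438.6 = 0.08528.

0.0853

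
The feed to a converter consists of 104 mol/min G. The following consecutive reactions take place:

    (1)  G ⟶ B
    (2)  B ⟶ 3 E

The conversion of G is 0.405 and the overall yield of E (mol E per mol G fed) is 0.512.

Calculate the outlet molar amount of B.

24.4 mol/min

Conversion of G: G consumed = 1ξ₁ = 0.405 × 104 → ξ₁ = 42.12 mol/min.
Yield of E: 3ξ₂ / 104 = 0.512 → ξ₂ = 17.75 mol/min.
Outlet amounts (n = n₀ + Σ ν·ξ):
  G: 104 − 1(42.12) = 61.88
  B: 0 + 1(42.12) − 1(17.75) = 24.37
  E: 0 + 3(17.75) = 53.25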